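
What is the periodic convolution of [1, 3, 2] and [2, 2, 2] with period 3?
Use y[k] = Σ_j x[j]·h[(k-j) mod 3]. y[0] = 1×2 + 3×2 + 2×2 = 12; y[1] = 1×2 + 3×2 + 2×2 = 12; y[2] = 1×2 + 3×2 + 2×2 = 12. Result: [12, 12, 12]

[12, 12, 12]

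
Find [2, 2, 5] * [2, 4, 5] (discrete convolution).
y[0] = 2×2 = 4; y[1] = 2×4 + 2×2 = 12; y[2] = 2×5 + 2×4 + 5×2 = 28; y[3] = 2×5 + 5×4 = 30; y[4] = 5×5 = 25

[4, 12, 28, 30, 25]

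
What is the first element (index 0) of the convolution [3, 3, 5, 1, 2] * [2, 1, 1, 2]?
Use y[k] = Σ_i a[i]·b[k-i] at k=0. y[0] = 3×2 = 6

6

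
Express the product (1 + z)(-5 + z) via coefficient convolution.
Ascending coefficients: a = [1, 1], b = [-5, 1]. c[0] = 1×-5 = -5; c[1] = 1×1 + 1×-5 = -4; c[2] = 1×1 = 1. Result coefficients: [-5, -4, 1] → -5 - 4z + z^2

-5 - 4z + z^2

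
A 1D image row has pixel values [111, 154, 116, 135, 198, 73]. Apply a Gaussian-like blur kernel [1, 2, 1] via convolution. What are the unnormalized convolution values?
Convolve image row [111, 154, 116, 135, 198, 73] with kernel [1, 2, 1]: y[0] = 111×1 = 111; y[1] = 111×2 + 154×1 = 376; y[2] = 111×1 + 154×2 + 116×1 = 535; y[3] = 154×1 + 116×2 + 135×1 = 521; y[4] = 116×1 + 135×2 + 198×1 = 584; y[5] = 135×1 + 198×2 + 73×1 = 604; y[6] = 198×1 + 73×2 = 344; y[7] = 73×1 = 73 → [111, 376, 535, 521, 584, 604, 344, 73]. Normalization factor = sum(kernel) = 4.

[111, 376, 535, 521, 584, 604, 344, 73]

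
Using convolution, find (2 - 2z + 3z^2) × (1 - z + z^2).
Ascending coefficients: a = [2, -2, 3], b = [1, -1, 1]. c[0] = 2×1 = 2; c[1] = 2×-1 + -2×1 = -4; c[2] = 2×1 + -2×-1 + 3×1 = 7; c[3] = -2×1 + 3×-1 = -5; c[4] = 3×1 = 3. Result coefficients: [2, -4, 7, -5, 3] → 2 - 4z + 7z^2 - 5z^3 + 3z^4

2 - 4z + 7z^2 - 5z^3 + 3z^4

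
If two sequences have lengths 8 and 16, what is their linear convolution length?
Linear/full convolution length: m + n - 1 = 8 + 16 - 1 = 23

23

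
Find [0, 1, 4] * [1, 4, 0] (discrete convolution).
y[0] = 0×1 = 0; y[1] = 0×4 + 1×1 = 1; y[2] = 0×0 + 1×4 + 4×1 = 8; y[3] = 1×0 + 4×4 = 16; y[4] = 4×0 = 0

[0, 1, 8, 16, 0]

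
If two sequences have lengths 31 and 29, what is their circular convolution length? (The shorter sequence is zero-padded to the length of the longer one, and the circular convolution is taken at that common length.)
Circular convolution (zero-padding the shorter input) has length max(m, n) = max(31, 29) = 31

31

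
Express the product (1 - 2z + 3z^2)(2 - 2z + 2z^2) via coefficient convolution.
Ascending coefficients: a = [1, -2, 3], b = [2, -2, 2]. c[0] = 1×2 = 2; c[1] = 1×-2 + -2×2 = -6; c[2] = 1×2 + -2×-2 + 3×2 = 12; c[3] = -2×2 + 3×-2 = -10; c[4] = 3×2 = 6. Result coefficients: [2, -6, 12, -10, 6] → 2 - 6z + 12z^2 - 10z^3 + 6z^4

2 - 6z + 12z^2 - 10z^3 + 6z^4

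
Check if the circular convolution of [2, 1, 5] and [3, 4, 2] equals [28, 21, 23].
Recompute circular convolution of [2, 1, 5] and [3, 4, 2]: y[0] = 2×3 + 1×2 + 5×4 = 28; y[1] = 2×4 + 1×3 + 5×2 = 21; y[2] = 2×2 + 1×4 + 5×3 = 23 → [28, 21, 23]. Given [28, 21, 23] matches, so answer: Yes

Yes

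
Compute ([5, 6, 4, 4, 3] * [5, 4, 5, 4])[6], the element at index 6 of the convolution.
Use y[k] = Σ_i a[i]·b[k-i] at k=6. y[6] = 4×4 + 3×5 = 31

31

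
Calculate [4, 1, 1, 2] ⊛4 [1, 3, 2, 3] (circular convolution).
Use y[k] = Σ_j s[j]·t[(k-j) mod 4]. y[0] = 4×1 + 1×3 + 1×2 + 2×3 = 15; y[1] = 4×3 + 1×1 + 1×3 + 2×2 = 20; y[2] = 4×2 + 1×3 + 1×1 + 2×3 = 18; y[3] = 4×3 + 1×2 + 1×3 + 2×1 = 19. Result: [15, 20, 18, 19]

[15, 20, 18, 19]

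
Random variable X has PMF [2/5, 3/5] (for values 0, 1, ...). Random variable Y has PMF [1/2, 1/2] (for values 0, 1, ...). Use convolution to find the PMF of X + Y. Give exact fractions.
P(X+Y=k) = Σ_i P(X=i)·P(Y=k-i) — a convolution of [2/5, 3/5] and [1/2, 1/2]. P(X+Y=0) = (2/5)×(1/2) = 1/5; P(X+Y=1) = (2/5)×(1/2) + (3/5)×(1/2) = 1/5 + 3/10 = 1/2; P(X+Y=2) = (3/5)×(1/2) = 3/10. PMF: [1/5, 1/2, 3/10] (sums to 1 ✓)

[1/5, 1/2, 3/10]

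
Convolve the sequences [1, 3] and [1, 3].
y[0] = 1×1 = 1; y[1] = 1×3 + 3×1 = 6; y[2] = 3×3 = 9

[1, 6, 9]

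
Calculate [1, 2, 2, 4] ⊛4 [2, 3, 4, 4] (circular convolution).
Use y[k] = Σ_j s[j]·t[(k-j) mod 4]. y[0] = 1×2 + 2×4 + 2×4 + 4×3 = 30; y[1] = 1×3 + 2×2 + 2×4 + 4×4 = 31; y[2] = 1×4 + 2×3 + 2×2 + 4×4 = 30; y[3] = 1×4 + 2×4 + 2×3 + 4×2 = 26. Result: [30, 31, 30, 26]

[30, 31, 30, 26]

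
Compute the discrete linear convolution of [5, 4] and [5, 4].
y[0] = 5×5 = 25; y[1] = 5×4 + 4×5 = 40; y[2] = 4×4 = 16

[25, 40, 16]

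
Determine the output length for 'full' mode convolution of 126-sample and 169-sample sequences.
Linear/full convolution length: m + n - 1 = 126 + 169 - 1 = 294

294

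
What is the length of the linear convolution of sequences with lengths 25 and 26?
Linear/full convolution length: m + n - 1 = 25 + 26 - 1 = 50

50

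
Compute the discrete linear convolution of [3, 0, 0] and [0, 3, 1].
y[0] = 3×0 = 0; y[1] = 3×3 + 0×0 = 9; y[2] = 3×1 + 0×3 + 0×0 = 3; y[3] = 0×1 + 0×3 = 0; y[4] = 0×1 = 0

[0, 9, 3, 0, 0]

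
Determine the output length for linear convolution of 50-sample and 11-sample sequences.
Linear/full convolution length: m + n - 1 = 50 + 11 - 1 = 60

60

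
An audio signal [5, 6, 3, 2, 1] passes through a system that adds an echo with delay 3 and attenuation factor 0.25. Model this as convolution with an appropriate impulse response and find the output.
Direct-path + delayed-attenuated-path model → impulse response h = [1, 0, 0, 0.25] (1 at lag 0, 0.25 at lag 3). Output y[n] = x[n] + 0.25·x[n - 3] (with x[n] = 0 outside 0..4): y[0] = 5 + 0.25×0 = 5; y[1] = 6 + 0.25×0 = 6; y[2] = 3 + 0.25×0 = 3; y[3] = 2 + 0.25×5 = 3.25; y[4] = 1 + 0.25×6 = 2.5; y[5] = 0 + 0.25×3 = 0.75; y[6] = 0 + 0.25×2 = 0.5; y[7] = 0 + 0.25×1 = 0.25. So y = [5, 6, 3, 3.25, 2.5, 0.75, 0.5, 0.25]

[5, 6, 3, 3.25, 2.5, 0.75, 0.5, 0.25]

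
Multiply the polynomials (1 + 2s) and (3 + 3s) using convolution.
Ascending coefficients: a = [1, 2], b = [3, 3]. c[0] = 1×3 = 3; c[1] = 1×3 + 2×3 = 9; c[2] = 2×3 = 6. Result coefficients: [3, 9, 6] → 3 + 9s + 6s^2

3 + 9s + 6s^2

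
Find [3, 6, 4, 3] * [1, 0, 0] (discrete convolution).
y[0] = 3×1 = 3; y[1] = 3×0 + 6×1 = 6; y[2] = 3×0 + 6×0 + 4×1 = 4; y[3] = 6×0 + 4×0 + 3×1 = 3; y[4] = 4×0 + 3×0 = 0; y[5] = 3×0 = 0

[3, 6, 4, 3, 0, 0]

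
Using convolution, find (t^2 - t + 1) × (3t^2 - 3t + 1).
Ascending coefficients: a = [1, -1, 1], b = [1, -3, 3]. c[0] = 1×1 = 1; c[1] = 1×-3 + -1×1 = -4; c[2] = 1×3 + -1×-3 + 1×1 = 7; c[3] = -1×3 + 1×-3 = -6; c[4] = 1×3 = 3. Result coefficients: [1, -4, 7, -6, 3] → 3t^4 - 6t^3 + 7t^2 - 4t + 1

3t^4 - 6t^3 + 7t^2 - 4t + 1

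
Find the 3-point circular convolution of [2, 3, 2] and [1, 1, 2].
Use y[k] = Σ_j s[j]·t[(k-j) mod 3]. y[0] = 2×1 + 3×2 + 2×1 = 10; y[1] = 2×1 + 3×1 + 2×2 = 9; y[2] = 2×2 + 3×1 + 2×1 = 9. Result: [10, 9, 9]

[10, 9, 9]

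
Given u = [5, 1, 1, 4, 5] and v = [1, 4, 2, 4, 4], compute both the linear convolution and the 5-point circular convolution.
Linear: y_lin[0] = 5×1 = 5; y_lin[1] = 5×4 + 1×1 = 21; y_lin[2] = 5×2 + 1×4 + 1×1 = 15; y_lin[3] = 5×4 + 1×2 + 1×4 + 4×1 = 30; y_lin[4] = 5×4 + 1×4 + 1×2 + 4×4 + 5×1 = 47; y_lin[5] = 1×4 + 1×4 + 4×2 + 5×4 = 36; y_lin[6] = 1×4 + 4×4 + 5×2 = 30; y_lin[7] = 4×4 + 5×4 = 36; y_lin[8] = 5×4 = 20 → [5, 21, 15, 30, 47, 36, 30, 36, 20]. Circular (length 5): y[0] = 5×1 + 1×4 + 1×4 + 4×2 + 5×4 = 41; y[1] = 5×4 + 1×1 + 1×4 + 4×4 + 5×2 = 51; y[2] = 5×2 + 1×4 + 1×1 + 4×4 + 5×4 = 51; y[3] = 5×4 + 1×2 + 1×4 + 4×1 + 5×4 = 50; y[4] = 5×4 + 1×4 + 1×2 + 4×4 + 5×1 = 47 → [41, 51, 51, 50, 47]

Linear: [5, 21, 15, 30, 47, 36, 30, 36, 20], Circular: [41, 51, 51, 50, 47]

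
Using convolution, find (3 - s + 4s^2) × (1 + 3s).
Ascending coefficients: a = [3, -1, 4], b = [1, 3]. c[0] = 3×1 = 3; c[1] = 3×3 + -1×1 = 8; c[2] = -1×3 + 4×1 = 1; c[3] = 4×3 = 12. Result coefficients: [3, 8, 1, 12] → 3 + 8s + s^2 + 12s^3

3 + 8s + s^2 + 12s^3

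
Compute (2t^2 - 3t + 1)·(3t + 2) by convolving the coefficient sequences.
Ascending coefficients: a = [1, -3, 2], b = [2, 3]. c[0] = 1×2 = 2; c[1] = 1×3 + -3×2 = -3; c[2] = -3×3 + 2×2 = -5; c[3] = 2×3 = 6. Result coefficients: [2, -3, -5, 6] → 6t^3 - 5t^2 - 3t + 2

6t^3 - 5t^2 - 3t + 2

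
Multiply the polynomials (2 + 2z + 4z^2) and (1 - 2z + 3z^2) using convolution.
Ascending coefficients: a = [2, 2, 4], b = [1, -2, 3]. c[0] = 2×1 = 2; c[1] = 2×-2 + 2×1 = -2; c[2] = 2×3 + 2×-2 + 4×1 = 6; c[3] = 2×3 + 4×-2 = -2; c[4] = 4×3 = 12. Result coefficients: [2, -2, 6, -2, 12] → 2 - 2z + 6z^2 - 2z^3 + 12z^4

2 - 2z + 6z^2 - 2z^3 + 12z^4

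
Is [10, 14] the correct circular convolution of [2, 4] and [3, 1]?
Recompute circular convolution of [2, 4] and [3, 1]: y[0] = 2×3 + 4×1 = 10; y[1] = 2×1 + 4×3 = 14 → [10, 14]. Given [10, 14] matches, so answer: Yes

Yes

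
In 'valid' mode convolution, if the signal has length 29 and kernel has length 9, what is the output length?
'Valid' mode counts only positions where the kernel fully overlaps the signal: m - n + 1 = 29 - 9 + 1 = 21

21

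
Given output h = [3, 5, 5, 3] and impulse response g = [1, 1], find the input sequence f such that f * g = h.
Deconvolve h=[3, 5, 5, 3] by g=[1, 1]. Since g[0]=1, solve forward: f[0] = h[0] / 1 = 3; f[1] = (h[1] - 3×1) / 1 = 2; f[2] = (h[2] - 2×1) / 1 = 3. So f = [3, 2, 3]. Check by forward convolution: h[0] = 3×1 = 3; h[1] = 3×1 + 2×1 = 5; h[2] = 2×1 + 3×1 = 5; h[3] = 3×1 = 3

[3, 2, 3]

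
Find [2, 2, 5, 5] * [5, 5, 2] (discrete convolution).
y[0] = 2×5 = 10; y[1] = 2×5 + 2×5 = 20; y[2] = 2×2 + 2×5 + 5×5 = 39; y[3] = 2×2 + 5×5 + 5×5 = 54; y[4] = 5×2 + 5×5 = 35; y[5] = 5×2 = 10

[10, 20, 39, 54, 35, 10]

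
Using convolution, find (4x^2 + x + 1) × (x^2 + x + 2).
Ascending coefficients: a = [1, 1, 4], b = [2, 1, 1]. c[0] = 1×2 = 2; c[1] = 1×1 + 1×2 = 3; c[2] = 1×1 + 1×1 + 4×2 = 10; c[3] = 1×1 + 4×1 = 5; c[4] = 4×1 = 4. Result coefficients: [2, 3, 10, 5, 4] → 4x^4 + 5x^3 + 10x^2 + 3x + 2

4x^4 + 5x^3 + 10x^2 + 3x + 2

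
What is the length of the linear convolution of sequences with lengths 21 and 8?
Linear/full convolution length: m + n - 1 = 21 + 8 - 1 = 28

28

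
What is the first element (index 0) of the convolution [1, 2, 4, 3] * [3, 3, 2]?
Use y[k] = Σ_i a[i]·b[k-i] at k=0. y[0] = 1×3 = 3

3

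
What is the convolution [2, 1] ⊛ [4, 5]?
y[0] = 2×4 = 8; y[1] = 2×5 + 1×4 = 14; y[2] = 1×5 = 5

[8, 14, 5]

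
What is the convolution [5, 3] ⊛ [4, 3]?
y[0] = 5×4 = 20; y[1] = 5×3 + 3×4 = 27; y[2] = 3×3 = 9

[20, 27, 9]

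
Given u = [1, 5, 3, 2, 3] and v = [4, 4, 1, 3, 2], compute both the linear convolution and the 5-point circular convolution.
Linear: y_lin[0] = 1×4 = 4; y_lin[1] = 1×4 + 5×4 = 24; y_lin[2] = 1×1 + 5×4 + 3×4 = 33; y_lin[3] = 1×3 + 5×1 + 3×4 + 2×4 = 28; y_lin[4] = 1×2 + 5×3 + 3×1 + 2×4 + 3×4 = 40; y_lin[5] = 5×2 + 3×3 + 2×1 + 3×4 = 33; y_lin[6] = 3×2 + 2×3 + 3×1 = 15; y_lin[7] = 2×2 + 3×3 = 13; y_lin[8] = 3×2 = 6 → [4, 24, 33, 28, 40, 33, 15, 13, 6]. Circular (length 5): y[0] = 1×4 + 5×2 + 3×3 + 2×1 + 3×4 = 37; y[1] = 1×4 + 5×4 + 3×2 + 2×3 + 3×1 = 39; y[2] = 1×1 + 5×4 + 3×4 + 2×2 + 3×3 = 46; y[3] = 1×3 + 5×1 + 3×4 + 2×4 + 3×2 = 34; y[4] = 1×2 + 5×3 + 3×1 + 2×4 + 3×4 = 40 → [37, 39, 46, 34, 40]

Linear: [4, 24, 33, 28, 40, 33, 15, 13, 6], Circular: [37, 39, 46, 34, 40]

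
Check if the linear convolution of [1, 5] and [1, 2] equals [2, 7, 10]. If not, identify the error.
Recompute linear convolution of [1, 5] and [1, 2]: y[0] = 1×1 = 1; y[1] = 1×2 + 5×1 = 7; y[2] = 5×2 = 10 → [1, 7, 10]. Compare to given [2, 7, 10]: they differ at index 0: given 2, correct 1, so answer: No

No. Error at index 0: given 2, correct 1.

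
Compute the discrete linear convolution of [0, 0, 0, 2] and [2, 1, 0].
y[0] = 0×2 = 0; y[1] = 0×1 + 0×2 = 0; y[2] = 0×0 + 0×1 + 0×2 = 0; y[3] = 0×0 + 0×1 + 2×2 = 4; y[4] = 0×0 + 2×1 = 2; y[5] = 2×0 = 0

[0, 0, 0, 4, 2, 0]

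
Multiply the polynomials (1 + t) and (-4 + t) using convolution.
Ascending coefficients: a = [1, 1], b = [-4, 1]. c[0] = 1×-4 = -4; c[1] = 1×1 + 1×-4 = -3; c[2] = 1×1 = 1. Result coefficients: [-4, -3, 1] → -4 - 3t + t^2

-4 - 3t + t^2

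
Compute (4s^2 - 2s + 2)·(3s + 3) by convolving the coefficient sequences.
Ascending coefficients: a = [2, -2, 4], b = [3, 3]. c[0] = 2×3 = 6; c[1] = 2×3 + -2×3 = 0; c[2] = -2×3 + 4×3 = 6; c[3] = 4×3 = 12. Result coefficients: [6, 0, 6, 12] → 12s^3 + 6s^2 + 6

12s^3 + 6s^2 + 6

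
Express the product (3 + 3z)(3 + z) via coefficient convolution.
Ascending coefficients: a = [3, 3], b = [3, 1]. c[0] = 3×3 = 9; c[1] = 3×1 + 3×3 = 12; c[2] = 3×1 = 3. Result coefficients: [9, 12, 3] → 9 + 12z + 3z^2

9 + 12z + 3z^2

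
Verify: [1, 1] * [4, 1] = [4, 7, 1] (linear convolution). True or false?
Recompute linear convolution of [1, 1] and [4, 1]: y[0] = 1×4 = 4; y[1] = 1×1 + 1×4 = 5; y[2] = 1×1 = 1 → [4, 5, 1]. Compare to given [4, 7, 1]: they differ at index 1: given 7, correct 5, so answer: No

No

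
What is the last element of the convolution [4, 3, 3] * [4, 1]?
Use y[k] = Σ_i a[i]·b[k-i] at k=3. y[3] = 3×1 = 3

3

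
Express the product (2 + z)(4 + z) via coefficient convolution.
Ascending coefficients: a = [2, 1], b = [4, 1]. c[0] = 2×4 = 8; c[1] = 2×1 + 1×4 = 6; c[2] = 1×1 = 1. Result coefficients: [8, 6, 1] → 8 + 6z + z^2

8 + 6z + z^2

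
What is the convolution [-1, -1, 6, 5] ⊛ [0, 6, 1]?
y[0] = -1×0 = 0; y[1] = -1×6 + -1×0 = -6; y[2] = -1×1 + -1×6 + 6×0 = -7; y[3] = -1×1 + 6×6 + 5×0 = 35; y[4] = 6×1 + 5×6 = 36; y[5] = 5×1 = 5

[0, -6, -7, 35, 36, 5]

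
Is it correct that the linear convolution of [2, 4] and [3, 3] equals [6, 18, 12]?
Recompute linear convolution of [2, 4] and [3, 3]: y[0] = 2×3 = 6; y[1] = 2×3 + 4×3 = 18; y[2] = 4×3 = 12 → [6, 18, 12]. Given [6, 18, 12] matches, so answer: Yes

Yes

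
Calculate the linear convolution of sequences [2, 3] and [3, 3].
y[0] = 2×3 = 6; y[1] = 2×3 + 3×3 = 15; y[2] = 3×3 = 9

[6, 15, 9]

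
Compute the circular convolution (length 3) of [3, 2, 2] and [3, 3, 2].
Use y[k] = Σ_j x[j]·h[(k-j) mod 3]. y[0] = 3×3 + 2×2 + 2×3 = 19; y[1] = 3×3 + 2×3 + 2×2 = 19; y[2] = 3×2 + 2×3 + 2×3 = 18. Result: [19, 19, 18]

[19, 19, 18]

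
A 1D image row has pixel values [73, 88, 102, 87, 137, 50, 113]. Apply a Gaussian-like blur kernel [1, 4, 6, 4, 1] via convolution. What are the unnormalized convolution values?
Convolve image row [73, 88, 102, 87, 137, 50, 113] with kernel [1, 4, 6, 4, 1]: y[0] = 73×1 = 73; y[1] = 73×4 + 88×1 = 380; y[2] = 73×6 + 88×4 + 102×1 = 892; y[3] = 73×4 + 88×6 + 102×4 + 87×1 = 1315; y[4] = 73×1 + 88×4 + 102×6 + 87×4 + 137×1 = 1522; y[5] = 88×1 + 102×4 + 87×6 + 137×4 + 50×1 = 1616; y[6] = 102×1 + 87×4 + 137×6 + 50×4 + 113×1 = 1585; y[7] = 87×1 + 137×4 + 50×6 + 113×4 = 1387; y[8] = 137×1 + 50×4 + 113×6 = 1015; y[9] = 50×1 + 113×4 = 502; y[10] = 113×1 = 113 → [73, 380, 892, 1315, 1522, 1616, 1585, 1387, 1015, 502, 113]. Normalization factor = sum(kernel) = 16.

[73, 380, 892, 1315, 1522, 1616, 1585, 1387, 1015, 502, 113]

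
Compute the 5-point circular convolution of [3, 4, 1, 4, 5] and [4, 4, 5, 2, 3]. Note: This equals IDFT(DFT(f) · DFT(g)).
Either evaluate y[k] = Σ_j f[j]·g[(k-j) mod 5] directly, or use IDFT(DFT(f) · DFT(g)). y[0] = 3×4 + 4×3 + 1×2 + 4×5 + 5×4 = 66; y[1] = 3×4 + 4×4 + 1×3 + 4×2 + 5×5 = 64; y[2] = 3×5 + 4×4 + 1×4 + 4×3 + 5×2 = 57; y[3] = 3×2 + 4×5 + 1×4 + 4×4 + 5×3 = 61; y[4] = 3×3 + 4×2 + 1×5 + 4×4 + 5×4 = 58. Result: [66, 64, 57, 61, 58]

[66, 64, 57, 61, 58]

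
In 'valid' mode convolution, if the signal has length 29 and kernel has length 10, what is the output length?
'Valid' mode counts only positions where the kernel fully overlaps the signal: m - n + 1 = 29 - 10 + 1 = 20

20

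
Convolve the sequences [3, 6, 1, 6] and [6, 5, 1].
y[0] = 3×6 = 18; y[1] = 3×5 + 6×6 = 51; y[2] = 3×1 + 6×5 + 1×6 = 39; y[3] = 6×1 + 1×5 + 6×6 = 47; y[4] = 1×1 + 6×5 = 31; y[5] = 6×1 = 6

[18, 51, 39, 47, 31, 6]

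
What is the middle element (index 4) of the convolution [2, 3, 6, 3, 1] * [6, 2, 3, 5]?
Use y[k] = Σ_i a[i]·b[k-i] at k=4. y[4] = 3×5 + 6×3 + 3×2 + 1×6 = 45

45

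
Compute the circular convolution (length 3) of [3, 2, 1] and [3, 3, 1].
Use y[k] = Σ_j f[j]·g[(k-j) mod 3]. y[0] = 3×3 + 2×1 + 1×3 = 14; y[1] = 3×3 + 2×3 + 1×1 = 16; y[2] = 3×1 + 2×3 + 1×3 = 12. Result: [14, 16, 12]

[14, 16, 12]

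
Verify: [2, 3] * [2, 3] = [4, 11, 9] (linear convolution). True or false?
Recompute linear convolution of [2, 3] and [2, 3]: y[0] = 2×2 = 4; y[1] = 2×3 + 3×2 = 12; y[2] = 3×3 = 9 → [4, 12, 9]. Compare to given [4, 11, 9]: they differ at index 1: given 11, correct 12, so answer: No

No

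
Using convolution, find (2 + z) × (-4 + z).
Ascending coefficients: a = [2, 1], b = [-4, 1]. c[0] = 2×-4 = -8; c[1] = 2×1 + 1×-4 = -2; c[2] = 1×1 = 1. Result coefficients: [-8, -2, 1] → -8 - 2z + z^2

-8 - 2z + z^2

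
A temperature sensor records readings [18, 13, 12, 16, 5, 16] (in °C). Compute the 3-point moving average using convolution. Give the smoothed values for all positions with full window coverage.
3-point moving average kernel = [1, 1, 1]. Apply in 'valid' mode (full window coverage): avg[0] = (18 + 13 + 12) / 3 = 14.33; avg[1] = (13 + 12 + 16) / 3 = 13.67; avg[2] = (12 + 16 + 5) / 3 = 11.0; avg[3] = (16 + 5 + 16) / 3 = 12.33. Smoothed values: [14.33, 13.67, 11.0, 12.33]

[14.33, 13.67, 11.0, 12.33]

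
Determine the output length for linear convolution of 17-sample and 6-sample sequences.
Linear/full convolution length: m + n - 1 = 17 + 6 - 1 = 22

22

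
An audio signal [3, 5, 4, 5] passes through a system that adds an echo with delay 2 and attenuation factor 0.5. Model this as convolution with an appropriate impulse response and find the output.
Direct-path + delayed-attenuated-path model → impulse response h = [1, 0, 0.5] (1 at lag 0, 0.5 at lag 2). Output y[n] = x[n] + 0.5·x[n - 2] (with x[n] = 0 outside 0..3): y[0] = 3 + 0.5×0 = 3; y[1] = 5 + 0.5×0 = 5; y[2] = 4 + 0.5×3 = 5.5; y[3] = 5 + 0.5×5 = 7.5; y[4] = 0 + 0.5×4 = 2.0; y[5] = 0 + 0.5×5 = 2.5. So y = [3, 5, 5.5, 7.5, 2.0, 2.5]

[3, 5, 5.5, 7.5, 2.0, 2.5]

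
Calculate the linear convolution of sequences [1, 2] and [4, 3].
y[0] = 1×4 = 4; y[1] = 1×3 + 2×4 = 11; y[2] = 2×3 = 6

[4, 11, 6]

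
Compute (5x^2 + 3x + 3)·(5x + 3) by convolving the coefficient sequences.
Ascending coefficients: a = [3, 3, 5], b = [3, 5]. c[0] = 3×3 = 9; c[1] = 3×5 + 3×3 = 24; c[2] = 3×5 + 5×3 = 30; c[3] = 5×5 = 25. Result coefficients: [9, 24, 30, 25] → 25x^3 + 30x^2 + 24x + 9

25x^3 + 30x^2 + 24x + 9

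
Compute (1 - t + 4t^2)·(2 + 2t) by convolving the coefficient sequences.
Ascending coefficients: a = [1, -1, 4], b = [2, 2]. c[0] = 1×2 = 2; c[1] = 1×2 + -1×2 = 0; c[2] = -1×2 + 4×2 = 6; c[3] = 4×2 = 8. Result coefficients: [2, 0, 6, 8] → 2 + 6t^2 + 8t^3

2 + 6t^2 + 8t^3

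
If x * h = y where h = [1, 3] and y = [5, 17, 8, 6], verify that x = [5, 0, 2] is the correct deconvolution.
Forward-compute [5, 0, 2] * [1, 3]: y[0] = 5×1 = 5; y[1] = 5×3 + 0×1 = 15; y[2] = 0×3 + 2×1 = 2; y[3] = 2×3 = 6 → [5, 15, 2, 6]. Does not match given y = [5, 17, 8, 6].

Not verified. [5, 0, 2] * [1, 3] = [5, 15, 2, 6], which differs from [5, 17, 8, 6] at index 1.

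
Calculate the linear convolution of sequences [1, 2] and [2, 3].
y[0] = 1×2 = 2; y[1] = 1×3 + 2×2 = 7; y[2] = 2×3 = 6

[2, 7, 6]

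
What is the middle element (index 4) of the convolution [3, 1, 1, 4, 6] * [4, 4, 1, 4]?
Use y[k] = Σ_i a[i]·b[k-i] at k=4. y[4] = 1×4 + 1×1 + 4×4 + 6×4 = 45

45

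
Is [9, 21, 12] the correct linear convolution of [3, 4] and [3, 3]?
Recompute linear convolution of [3, 4] and [3, 3]: y[0] = 3×3 = 9; y[1] = 3×3 + 4×3 = 21; y[2] = 4×3 = 12 → [9, 21, 12]. Given [9, 21, 12] matches, so answer: Yes

Yes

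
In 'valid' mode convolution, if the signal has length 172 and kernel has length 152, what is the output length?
'Valid' mode counts only positions where the kernel fully overlaps the signal: m - n + 1 = 172 - 152 + 1 = 21

21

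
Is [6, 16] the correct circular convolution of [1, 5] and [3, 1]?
Recompute circular convolution of [1, 5] and [3, 1]: y[0] = 1×3 + 5×1 = 8; y[1] = 1×1 + 5×3 = 16 → [8, 16]. Compare to given [6, 16]: they differ at index 0: given 6, correct 8, so answer: No

No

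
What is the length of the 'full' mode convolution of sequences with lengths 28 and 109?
Linear/full convolution length: m + n - 1 = 28 + 109 - 1 = 136

136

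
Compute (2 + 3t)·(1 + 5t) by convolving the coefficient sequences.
Ascending coefficients: a = [2, 3], b = [1, 5]. c[0] = 2×1 = 2; c[1] = 2×5 + 3×1 = 13; c[2] = 3×5 = 15. Result coefficients: [2, 13, 15] → 2 + 13t + 15t^2

2 + 13t + 15t^2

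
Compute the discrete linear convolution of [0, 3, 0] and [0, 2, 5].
y[0] = 0×0 = 0; y[1] = 0×2 + 3×0 = 0; y[2] = 0×5 + 3×2 + 0×0 = 6; y[3] = 3×5 + 0×2 = 15; y[4] = 0×5 = 0

[0, 0, 6, 15, 0]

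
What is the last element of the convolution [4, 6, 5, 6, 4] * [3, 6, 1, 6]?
Use y[k] = Σ_i a[i]·b[k-i] at k=7. y[7] = 4×6 = 24

24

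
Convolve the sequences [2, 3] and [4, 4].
y[0] = 2×4 = 8; y[1] = 2×4 + 3×4 = 20; y[2] = 3×4 = 12

[8, 20, 12]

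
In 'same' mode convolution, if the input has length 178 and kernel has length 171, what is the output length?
'Same' mode returns an output with the same length as the input: 178

178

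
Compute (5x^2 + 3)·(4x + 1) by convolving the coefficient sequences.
Ascending coefficients: a = [3, 0, 5], b = [1, 4]. c[0] = 3×1 = 3; c[1] = 3×4 + 0×1 = 12; c[2] = 0×4 + 5×1 = 5; c[3] = 5×4 = 20. Result coefficients: [3, 12, 5, 20] → 20x^3 + 5x^2 + 12x + 3

20x^3 + 5x^2 + 12x + 3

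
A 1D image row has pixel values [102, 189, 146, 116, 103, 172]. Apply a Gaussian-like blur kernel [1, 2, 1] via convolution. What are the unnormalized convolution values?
Convolve image row [102, 189, 146, 116, 103, 172] with kernel [1, 2, 1]: y[0] = 102×1 = 102; y[1] = 102×2 + 189×1 = 393; y[2] = 102×1 + 189×2 + 146×1 = 626; y[3] = 189×1 + 146×2 + 116×1 = 597; y[4] = 146×1 + 116×2 + 103×1 = 481; y[5] = 116×1 + 103×2 + 172×1 = 494; y[6] = 103×1 + 172×2 = 447; y[7] = 172×1 = 172 → [102, 393, 626, 597, 481, 494, 447, 172]. Normalization factor = sum(kernel) = 4.

[102, 393, 626, 597, 481, 494, 447, 172]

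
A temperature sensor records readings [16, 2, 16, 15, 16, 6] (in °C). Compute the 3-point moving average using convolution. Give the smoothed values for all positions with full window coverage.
3-point moving average kernel = [1, 1, 1]. Apply in 'valid' mode (full window coverage): avg[0] = (16 + 2 + 16) / 3 = 11.33; avg[1] = (2 + 16 + 15) / 3 = 11.0; avg[2] = (16 + 15 + 16) / 3 = 15.67; avg[3] = (15 + 16 + 6) / 3 = 12.33. Smoothed values: [11.33, 11.0, 15.67, 12.33]

[11.33, 11.0, 15.67, 12.33]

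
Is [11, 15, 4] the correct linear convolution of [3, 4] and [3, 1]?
Recompute linear convolution of [3, 4] and [3, 1]: y[0] = 3×3 = 9; y[1] = 3×1 + 4×3 = 15; y[2] = 4×1 = 4 → [9, 15, 4]. Compare to given [11, 15, 4]: they differ at index 0: given 11, correct 9, so answer: No

No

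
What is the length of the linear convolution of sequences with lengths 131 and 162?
Linear/full convolution length: m + n - 1 = 131 + 162 - 1 = 292

292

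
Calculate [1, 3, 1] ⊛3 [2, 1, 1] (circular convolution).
Use y[k] = Σ_j a[j]·b[(k-j) mod 3]. y[0] = 1×2 + 3×1 + 1×1 = 6; y[1] = 1×1 + 3×2 + 1×1 = 8; y[2] = 1×1 + 3×1 + 1×2 = 6. Result: [6, 8, 6]

[6, 8, 6]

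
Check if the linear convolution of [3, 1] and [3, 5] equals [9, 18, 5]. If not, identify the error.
Recompute linear convolution of [3, 1] and [3, 5]: y[0] = 3×3 = 9; y[1] = 3×5 + 1×3 = 18; y[2] = 1×5 = 5 → [9, 18, 5]. Given [9, 18, 5] matches, so answer: Yes

Yes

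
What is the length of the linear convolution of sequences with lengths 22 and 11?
Linear/full convolution length: m + n - 1 = 22 + 11 - 1 = 32

32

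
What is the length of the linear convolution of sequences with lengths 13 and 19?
Linear/full convolution length: m + n - 1 = 13 + 19 - 1 = 31

31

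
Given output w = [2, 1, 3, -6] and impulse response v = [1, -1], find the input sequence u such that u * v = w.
Deconvolve w=[2, 1, 3, -6] by v=[1, -1]. Since v[0]=1, solve forward: u[0] = w[0] / 1 = 2; u[1] = (w[1] - 2×-1) / 1 = 3; u[2] = (w[2] - 3×-1) / 1 = 6. So u = [2, 3, 6]. Check by forward convolution: w[0] = 2×1 = 2; w[1] = 2×-1 + 3×1 = 1; w[2] = 3×-1 + 6×1 = 3; w[3] = 6×-1 = -6

[2, 3, 6]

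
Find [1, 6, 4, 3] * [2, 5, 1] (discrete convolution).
y[0] = 1×2 = 2; y[1] = 1×5 + 6×2 = 17; y[2] = 1×1 + 6×5 + 4×2 = 39; y[3] = 6×1 + 4×5 + 3×2 = 32; y[4] = 4×1 + 3×5 = 19; y[5] = 3×1 = 3

[2, 17, 39, 32, 19, 3]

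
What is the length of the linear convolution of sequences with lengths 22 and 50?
Linear/full convolution length: m + n - 1 = 22 + 50 - 1 = 71

71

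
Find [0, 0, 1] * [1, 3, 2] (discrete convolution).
y[0] = 0×1 = 0; y[1] = 0×3 + 0×1 = 0; y[2] = 0×2 + 0×3 + 1×1 = 1; y[3] = 0×2 + 1×3 = 3; y[4] = 1×2 = 2

[0, 0, 1, 3, 2]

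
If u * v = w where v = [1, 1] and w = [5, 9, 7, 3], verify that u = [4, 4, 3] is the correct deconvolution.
Forward-compute [4, 4, 3] * [1, 1]: w[0] = 4×1 = 4; w[1] = 4×1 + 4×1 = 8; w[2] = 4×1 + 3×1 = 7; w[3] = 3×1 = 3 → [4, 8, 7, 3]. Does not match given w = [5, 9, 7, 3].

Not verified. [4, 4, 3] * [1, 1] = [4, 8, 7, 3], which differs from [5, 9, 7, 3] at index 0.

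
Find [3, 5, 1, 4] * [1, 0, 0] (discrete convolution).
y[0] = 3×1 = 3; y[1] = 3×0 + 5×1 = 5; y[2] = 3×0 + 5×0 + 1×1 = 1; y[3] = 5×0 + 1×0 + 4×1 = 4; y[4] = 1×0 + 4×0 = 0; y[5] = 4×0 = 0

[3, 5, 1, 4, 0, 0]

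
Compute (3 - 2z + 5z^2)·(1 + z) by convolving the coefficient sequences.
Ascending coefficients: a = [3, -2, 5], b = [1, 1]. c[0] = 3×1 = 3; c[1] = 3×1 + -2×1 = 1; c[2] = -2×1 + 5×1 = 3; c[3] = 5×1 = 5. Result coefficients: [3, 1, 3, 5] → 3 + z + 3z^2 + 5z^3

3 + z + 3z^2 + 5z^3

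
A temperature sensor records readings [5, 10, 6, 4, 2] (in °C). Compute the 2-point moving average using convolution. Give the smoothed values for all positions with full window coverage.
2-point moving average kernel = [1, 1]. Apply in 'valid' mode (full window coverage): avg[0] = (5 + 10) / 2 = 7.5; avg[1] = (10 + 6) / 2 = 8.0; avg[2] = (6 + 4) / 2 = 5.0; avg[3] = (4 + 2) / 2 = 3.0. Smoothed values: [7.5, 8.0, 5.0, 3.0]

[7.5, 8.0, 5.0, 3.0]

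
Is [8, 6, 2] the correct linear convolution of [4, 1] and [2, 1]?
Recompute linear convolution of [4, 1] and [2, 1]: y[0] = 4×2 = 8; y[1] = 4×1 + 1×2 = 6; y[2] = 1×1 = 1 → [8, 6, 1]. Compare to given [8, 6, 2]: they differ at index 2: given 2, correct 1, so answer: No

No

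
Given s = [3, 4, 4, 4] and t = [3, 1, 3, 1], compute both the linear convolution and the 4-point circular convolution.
Linear: y_lin[0] = 3×3 = 9; y_lin[1] = 3×1 + 4×3 = 15; y_lin[2] = 3×3 + 4×1 + 4×3 = 25; y_lin[3] = 3×1 + 4×3 + 4×1 + 4×3 = 31; y_lin[4] = 4×1 + 4×3 + 4×1 = 20; y_lin[5] = 4×1 + 4×3 = 16; y_lin[6] = 4×1 = 4 → [9, 15, 25, 31, 20, 16, 4]. Circular (length 4): y[0] = 3×3 + 4×1 + 4×3 + 4×1 = 29; y[1] = 3×1 + 4×3 + 4×1 + 4×3 = 31; y[2] = 3×3 + 4×1 + 4×3 + 4×1 = 29; y[3] = 3×1 + 4×3 + 4×1 + 4×3 = 31 → [29, 31, 29, 31]

Linear: [9, 15, 25, 31, 20, 16, 4], Circular: [29, 31, 29, 31]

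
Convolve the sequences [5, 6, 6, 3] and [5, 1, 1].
y[0] = 5×5 = 25; y[1] = 5×1 + 6×5 = 35; y[2] = 5×1 + 6×1 + 6×5 = 41; y[3] = 6×1 + 6×1 + 3×5 = 27; y[4] = 6×1 + 3×1 = 9; y[5] = 3×1 = 3

[25, 35, 41, 27, 9, 3]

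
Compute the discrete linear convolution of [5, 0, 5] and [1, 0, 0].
y[0] = 5×1 = 5; y[1] = 5×0 + 0×1 = 0; y[2] = 5×0 + 0×0 + 5×1 = 5; y[3] = 0×0 + 5×0 = 0; y[4] = 5×0 = 0

[5, 0, 5, 0, 0]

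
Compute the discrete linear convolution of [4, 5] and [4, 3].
y[0] = 4×4 = 16; y[1] = 4×3 + 5×4 = 32; y[2] = 5×3 = 15

[16, 32, 15]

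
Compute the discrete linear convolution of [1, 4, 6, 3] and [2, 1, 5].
y[0] = 1×2 = 2; y[1] = 1×1 + 4×2 = 9; y[2] = 1×5 + 4×1 + 6×2 = 21; y[3] = 4×5 + 6×1 + 3×2 = 32; y[4] = 6×5 + 3×1 = 33; y[5] = 3×5 = 15

[2, 9, 21, 32, 33, 15]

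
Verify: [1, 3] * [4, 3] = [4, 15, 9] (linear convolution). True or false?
Recompute linear convolution of [1, 3] and [4, 3]: y[0] = 1×4 = 4; y[1] = 1×3 + 3×4 = 15; y[2] = 3×3 = 9 → [4, 15, 9]. Given [4, 15, 9] matches, so answer: Yes

Yes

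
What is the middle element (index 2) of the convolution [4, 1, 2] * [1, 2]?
Use y[k] = Σ_i a[i]·b[k-i] at k=2. y[2] = 1×2 + 2×1 = 4

4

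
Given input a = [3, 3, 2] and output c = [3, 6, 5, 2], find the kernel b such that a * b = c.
Output length 4 = len(a) + len(b) - 1 ⇒ len(b) = 2. Solve b forward using b[k] = (c[k] - Σ_{i≥1} a[i]·b[k-i]) / a[0]: b[0] = c[0] / a[0] = 3 / 3 = 1; b[1] = (c[1] - 3×1) / a[0] = (6 - 3×1) / 3 = 1. So b = [1, 1]. Forward-check [3, 3, 2] * [1, 1]: c[0] = 3×1 = 3; c[1] = 3×1 + 3×1 = 6; c[2] = 3×1 + 2×1 = 5; c[3] = 2×1 = 2 → [3, 6, 5, 2] ✓

[1, 1]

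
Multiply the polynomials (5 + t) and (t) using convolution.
Ascending coefficients: a = [5, 1], b = [0, 1]. c[0] = 5×0 = 0; c[1] = 5×1 + 1×0 = 5; c[2] = 1×1 = 1. Result coefficients: [0, 5, 1] → 5t + t^2

5t + t^2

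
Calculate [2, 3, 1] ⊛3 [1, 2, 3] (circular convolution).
Use y[k] = Σ_j s[j]·t[(k-j) mod 3]. y[0] = 2×1 + 3×3 + 1×2 = 13; y[1] = 2×2 + 3×1 + 1×3 = 10; y[2] = 2×3 + 3×2 + 1×1 = 13. Result: [13, 10, 13]

[13, 10, 13]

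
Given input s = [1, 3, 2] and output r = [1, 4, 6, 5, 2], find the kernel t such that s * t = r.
Output length 5 = len(s) + len(t) - 1 ⇒ len(t) = 3. Solve t forward using t[k] = (r[k] - Σ_{i≥1} s[i]·t[k-i]) / s[0]: t[0] = r[0] / s[0] = 1 / 1 = 1; t[1] = (r[1] - 3×1) / s[0] = (4 - 3×1) / 1 = 1; t[2] = (r[2] - 3×1 - 2×1) / s[0] = (6 - 3×1 - 2×1) / 1 = 1. So t = [1, 1, 1]. Forward-check [1, 3, 2] * [1, 1, 1]: r[0] = 1×1 = 1; r[1] = 1×1 + 3×1 = 4; r[2] = 1×1 + 3×1 + 2×1 = 6; r[3] = 3×1 + 2×1 = 5; r[4] = 2×1 = 2 → [1, 4, 6, 5, 2] ✓

[1, 1, 1]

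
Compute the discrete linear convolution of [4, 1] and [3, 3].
y[0] = 4×3 = 12; y[1] = 4×3 + 1×3 = 15; y[2] = 1×3 = 3

[12, 15, 3]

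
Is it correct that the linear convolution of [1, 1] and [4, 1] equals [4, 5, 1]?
Recompute linear convolution of [1, 1] and [4, 1]: y[0] = 1×4 = 4; y[1] = 1×1 + 1×4 = 5; y[2] = 1×1 = 1 → [4, 5, 1]. Given [4, 5, 1] matches, so answer: Yes

Yes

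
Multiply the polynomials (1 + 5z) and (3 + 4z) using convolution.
Ascending coefficients: a = [1, 5], b = [3, 4]. c[0] = 1×3 = 3; c[1] = 1×4 + 5×3 = 19; c[2] = 5×4 = 20. Result coefficients: [3, 19, 20] → 3 + 19z + 20z^2

3 + 19z + 20z^2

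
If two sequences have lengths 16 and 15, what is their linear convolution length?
Linear/full convolution length: m + n - 1 = 16 + 15 - 1 = 30

30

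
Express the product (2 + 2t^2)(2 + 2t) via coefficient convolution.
Ascending coefficients: a = [2, 0, 2], b = [2, 2]. c[0] = 2×2 = 4; c[1] = 2×2 + 0×2 = 4; c[2] = 0×2 + 2×2 = 4; c[3] = 2×2 = 4. Result coefficients: [4, 4, 4, 4] → 4 + 4t + 4t^2 + 4t^3

4 + 4t + 4t^2 + 4t^3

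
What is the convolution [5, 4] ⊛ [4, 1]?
y[0] = 5×4 = 20; y[1] = 5×1 + 4×4 = 21; y[2] = 4×1 = 4

[20, 21, 4]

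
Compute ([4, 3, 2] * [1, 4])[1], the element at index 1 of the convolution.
Use y[k] = Σ_i a[i]·b[k-i] at k=1. y[1] = 4×4 + 3×1 = 19

19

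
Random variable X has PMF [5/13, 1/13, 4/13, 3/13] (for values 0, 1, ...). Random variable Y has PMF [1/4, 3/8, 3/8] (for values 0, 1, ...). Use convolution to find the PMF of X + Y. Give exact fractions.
P(X+Y=k) = Σ_i P(X=i)·P(Y=k-i) — a convolution of [5/13, 1/13, 4/13, 3/13] and [1/4, 3/8, 3/8]. P(X+Y=0) = (5/13)×(1/4) = 5/52; P(X+Y=1) = (5/13)×(3/8) + (1/13)×(1/4) = 15/104 + 1/52 = 17/104; P(X+Y=2) = (5/13)×(3/8) + (1/13)×(3/8) + (4/13)×(1/4) = 15/104 + 3/104 + 1/13 = 1/4; P(X+Y=3) = (1/13)×(3/8) + (4/13)×(3/8) + (3/13)×(1/4) = 3/104 + 3/26 + 3/52 = 21/104; P(X+Y=4) = (4/13)×(3/8) + (3/13)×(3/8) = 3/26 + 9/104 = 21/104; P(X+Y=5) = (3/13)×(3/8) = 9/104. PMF: [5/52, 17/104, 1/4, 21/104, 21/104, 9/104] (sums to 1 ✓)

[5/52, 17/104, 1/4, 21/104, 21/104, 9/104]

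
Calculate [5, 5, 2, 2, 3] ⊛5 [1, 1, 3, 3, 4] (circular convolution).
Use y[k] = Σ_j s[j]·t[(k-j) mod 5]. y[0] = 5×1 + 5×4 + 2×3 + 2×3 + 3×1 = 40; y[1] = 5×1 + 5×1 + 2×4 + 2×3 + 3×3 = 33; y[2] = 5×3 + 5×1 + 2×1 + 2×4 + 3×3 = 39; y[3] = 5×3 + 5×3 + 2×1 + 2×1 + 3×4 = 46; y[4] = 5×4 + 5×3 + 2×3 + 2×1 + 3×1 = 46. Result: [40, 33, 39, 46, 46]

[40, 33, 39, 46, 46]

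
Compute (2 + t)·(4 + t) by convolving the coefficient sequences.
Ascending coefficients: a = [2, 1], b = [4, 1]. c[0] = 2×4 = 8; c[1] = 2×1 + 1×4 = 6; c[2] = 1×1 = 1. Result coefficients: [8, 6, 1] → 8 + 6t + t^2

8 + 6t + t^2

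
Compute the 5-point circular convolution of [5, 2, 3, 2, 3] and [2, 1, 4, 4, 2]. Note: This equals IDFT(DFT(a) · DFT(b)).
Either evaluate y[k] = Σ_j a[j]·b[(k-j) mod 5] directly, or use IDFT(DFT(a) · DFT(b)). y[0] = 5×2 + 2×2 + 3×4 + 2×4 + 3×1 = 37; y[1] = 5×1 + 2×2 + 3×2 + 2×4 + 3×4 = 35; y[2] = 5×4 + 2×1 + 3×2 + 2×2 + 3×4 = 44; y[3] = 5×4 + 2×4 + 3×1 + 2×2 + 3×2 = 41; y[4] = 5×2 + 2×4 + 3×4 + 2×1 + 3×2 = 38. Result: [37, 35, 44, 41, 38]

[37, 35, 44, 41, 38]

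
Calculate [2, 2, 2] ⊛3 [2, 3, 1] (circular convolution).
Use y[k] = Σ_j a[j]·b[(k-j) mod 3]. y[0] = 2×2 + 2×1 + 2×3 = 12; y[1] = 2×3 + 2×2 + 2×1 = 12; y[2] = 2×1 + 2×3 + 2×2 = 12. Result: [12, 12, 12]

[12, 12, 12]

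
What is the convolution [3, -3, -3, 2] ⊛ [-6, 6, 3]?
y[0] = 3×-6 = -18; y[1] = 3×6 + -3×-6 = 36; y[2] = 3×3 + -3×6 + -3×-6 = 9; y[3] = -3×3 + -3×6 + 2×-6 = -39; y[4] = -3×3 + 2×6 = 3; y[5] = 2×3 = 6

[-18, 36, 9, -39, 3, 6]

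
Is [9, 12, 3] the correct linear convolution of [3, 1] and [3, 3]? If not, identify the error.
Recompute linear convolution of [3, 1] and [3, 3]: y[0] = 3×3 = 9; y[1] = 3×3 + 1×3 = 12; y[2] = 1×3 = 3 → [9, 12, 3]. Given [9, 12, 3] matches, so answer: Yes

Yes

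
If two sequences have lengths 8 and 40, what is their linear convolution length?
Linear/full convolution length: m + n - 1 = 8 + 40 - 1 = 47

47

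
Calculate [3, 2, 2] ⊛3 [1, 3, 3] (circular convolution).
Use y[k] = Σ_j x[j]·h[(k-j) mod 3]. y[0] = 3×1 + 2×3 + 2×3 = 15; y[1] = 3×3 + 2×1 + 2×3 = 17; y[2] = 3×3 + 2×3 + 2×1 = 17. Result: [15, 17, 17]

[15, 17, 17]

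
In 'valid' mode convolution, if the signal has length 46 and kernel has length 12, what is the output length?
'Valid' mode counts only positions where the kernel fully overlaps the signal: m - n + 1 = 46 - 12 + 1 = 35

35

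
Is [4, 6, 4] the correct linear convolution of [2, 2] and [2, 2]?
Recompute linear convolution of [2, 2] and [2, 2]: y[0] = 2×2 = 4; y[1] = 2×2 + 2×2 = 8; y[2] = 2×2 = 4 → [4, 8, 4]. Compare to given [4, 6, 4]: they differ at index 1: given 6, correct 8, so answer: No

No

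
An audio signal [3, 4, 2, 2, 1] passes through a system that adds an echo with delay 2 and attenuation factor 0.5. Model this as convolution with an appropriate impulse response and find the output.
Direct-path + delayed-attenuated-path model → impulse response h = [1, 0, 0.5] (1 at lag 0, 0.5 at lag 2). Output y[n] = x[n] + 0.5·x[n - 2] (with x[n] = 0 outside 0..4): y[0] = 3 + 0.5×0 = 3; y[1] = 4 + 0.5×0 = 4; y[2] = 2 + 0.5×3 = 3.5; y[3] = 2 + 0.5×4 = 4.0; y[4] = 1 + 0.5×2 = 2.0; y[5] = 0 + 0.5×2 = 1.0; y[6] = 0 + 0.5×1 = 0.5. So y = [3, 4, 3.5, 4.0, 2.0, 1.0, 0.5]

[3, 4, 3.5, 4.0, 2.0, 1.0, 0.5]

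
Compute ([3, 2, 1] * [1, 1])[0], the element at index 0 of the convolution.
Use y[k] = Σ_i a[i]·b[k-i] at k=0. y[0] = 3×1 = 3

3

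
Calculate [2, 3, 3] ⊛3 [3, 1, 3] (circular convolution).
Use y[k] = Σ_j a[j]·b[(k-j) mod 3]. y[0] = 2×3 + 3×3 + 3×1 = 18; y[1] = 2×1 + 3×3 + 3×3 = 20; y[2] = 2×3 + 3×1 + 3×3 = 18. Result: [18, 20, 18]

[18, 20, 18]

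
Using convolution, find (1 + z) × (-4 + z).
Ascending coefficients: a = [1, 1], b = [-4, 1]. c[0] = 1×-4 = -4; c[1] = 1×1 + 1×-4 = -3; c[2] = 1×1 = 1. Result coefficients: [-4, -3, 1] → -4 - 3z + z^2

-4 - 3z + z^2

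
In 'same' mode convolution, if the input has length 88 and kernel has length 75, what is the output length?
'Same' mode returns an output with the same length as the input: 88

88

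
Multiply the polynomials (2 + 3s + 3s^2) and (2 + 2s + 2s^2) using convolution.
Ascending coefficients: a = [2, 3, 3], b = [2, 2, 2]. c[0] = 2×2 = 4; c[1] = 2×2 + 3×2 = 10; c[2] = 2×2 + 3×2 + 3×2 = 16; c[3] = 3×2 + 3×2 = 12; c[4] = 3×2 = 6. Result coefficients: [4, 10, 16, 12, 6] → 4 + 10s + 16s^2 + 12s^3 + 6s^4

4 + 10s + 16s^2 + 12s^3 + 6s^4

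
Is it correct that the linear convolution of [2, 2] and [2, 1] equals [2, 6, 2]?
Recompute linear convolution of [2, 2] and [2, 1]: y[0] = 2×2 = 4; y[1] = 2×1 + 2×2 = 6; y[2] = 2×1 = 2 → [4, 6, 2]. Compare to given [2, 6, 2]: they differ at index 0: given 2, correct 4, so answer: No

No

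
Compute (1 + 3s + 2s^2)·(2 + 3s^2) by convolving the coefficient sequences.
Ascending coefficients: a = [1, 3, 2], b = [2, 0, 3]. c[0] = 1×2 = 2; c[1] = 1×0 + 3×2 = 6; c[2] = 1×3 + 3×0 + 2×2 = 7; c[3] = 3×3 + 2×0 = 9; c[4] = 2×3 = 6. Result coefficients: [2, 6, 7, 9, 6] → 2 + 6s + 7s^2 + 9s^3 + 6s^4

2 + 6s + 7s^2 + 9s^3 + 6s^4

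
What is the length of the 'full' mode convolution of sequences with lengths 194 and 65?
Linear/full convolution length: m + n - 1 = 194 + 65 - 1 = 258

258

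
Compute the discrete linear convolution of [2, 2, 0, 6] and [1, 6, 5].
y[0] = 2×1 = 2; y[1] = 2×6 + 2×1 = 14; y[2] = 2×5 + 2×6 + 0×1 = 22; y[3] = 2×5 + 0×6 + 6×1 = 16; y[4] = 0×5 + 6×6 = 36; y[5] = 6×5 = 30

[2, 14, 22, 16, 36, 30]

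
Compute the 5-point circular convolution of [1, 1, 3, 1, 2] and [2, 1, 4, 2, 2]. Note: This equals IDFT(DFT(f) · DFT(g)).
Either evaluate y[k] = Σ_j f[j]·g[(k-j) mod 5] directly, or use IDFT(DFT(f) · DFT(g)). y[0] = 1×2 + 1×2 + 3×2 + 1×4 + 2×1 = 16; y[1] = 1×1 + 1×2 + 3×2 + 1×2 + 2×4 = 19; y[2] = 1×4 + 1×1 + 3×2 + 1×2 + 2×2 = 17; y[3] = 1×2 + 1×4 + 3×1 + 1×2 + 2×2 = 15; y[4] = 1×2 + 1×2 + 3×4 + 1×1 + 2×2 = 21. Result: [16, 19, 17, 15, 21]

[16, 19, 17, 15, 21]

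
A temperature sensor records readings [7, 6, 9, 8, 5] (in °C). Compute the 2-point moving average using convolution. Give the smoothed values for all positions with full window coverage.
2-point moving average kernel = [1, 1]. Apply in 'valid' mode (full window coverage): avg[0] = (7 + 6) / 2 = 6.5; avg[1] = (6 + 9) / 2 = 7.5; avg[2] = (9 + 8) / 2 = 8.5; avg[3] = (8 + 5) / 2 = 6.5. Smoothed values: [6.5, 7.5, 8.5, 6.5]

[6.5, 7.5, 8.5, 6.5]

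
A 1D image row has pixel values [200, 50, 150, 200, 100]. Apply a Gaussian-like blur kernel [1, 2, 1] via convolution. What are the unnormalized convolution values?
Convolve image row [200, 50, 150, 200, 100] with kernel [1, 2, 1]: y[0] = 200×1 = 200; y[1] = 200×2 + 50×1 = 450; y[2] = 200×1 + 50×2 + 150×1 = 450; y[3] = 50×1 + 150×2 + 200×1 = 550; y[4] = 150×1 + 200×2 + 100×1 = 650; y[5] = 200×1 + 100×2 = 400; y[6] = 100×1 = 100 → [200, 450, 450, 550, 650, 400, 100]. Normalization factor = sum(kernel) = 4.

[200, 450, 450, 550, 650, 400, 100]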